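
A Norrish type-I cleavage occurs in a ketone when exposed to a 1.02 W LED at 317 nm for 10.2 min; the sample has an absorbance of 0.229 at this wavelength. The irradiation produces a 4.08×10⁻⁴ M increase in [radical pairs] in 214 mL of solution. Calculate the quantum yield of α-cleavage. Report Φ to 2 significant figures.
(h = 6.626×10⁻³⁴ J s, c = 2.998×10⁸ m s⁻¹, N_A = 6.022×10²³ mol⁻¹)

Product: (4.08×10⁻⁴ M)(0.214 L) = 8.731×10⁻⁵ mol.
Photon energy at 317 nm: hc/λ = (6.626×10⁻³⁴)(2.998×10⁸)/(317×10⁻⁹) = 6.266×10⁻¹⁹ J.
Energy delivered: (1.02 W)(612 s) = 624.2 J.
Photons incident: 624.2 / 6.266×10⁻¹⁹ = 9.962×10²⁰, i.e. 9.962×10²⁰/6.022×10²³ = 0.001654 mol.
Fraction absorbed: 1 − 10^(−0.229) = 0.4098.
Photons absorbed: 0.4098 × 0.001654 = 6.778×10⁻⁴ mol.
Φ = 8.731×10⁻⁵ mol / 6.778×10⁻⁴ mol photons = 0.13.

Φ = 0.13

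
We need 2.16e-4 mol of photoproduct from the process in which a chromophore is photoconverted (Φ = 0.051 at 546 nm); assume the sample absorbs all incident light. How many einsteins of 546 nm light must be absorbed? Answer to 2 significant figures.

Photons that must be absorbed: 2.16e-4 / 0.051 = 0.004235 mol.

0.0042 einstein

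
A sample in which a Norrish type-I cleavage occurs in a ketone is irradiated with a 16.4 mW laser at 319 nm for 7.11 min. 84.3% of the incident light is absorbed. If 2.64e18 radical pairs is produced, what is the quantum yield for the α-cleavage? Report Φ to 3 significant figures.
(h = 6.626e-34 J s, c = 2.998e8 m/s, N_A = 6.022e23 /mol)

Product: 2.64e18 / 6.022e23 = 4.384e-6 mol.
Photon energy at 319 nm: hc/λ = (6.626e-34)(2.998e8)/(319e-9) = 6.227e-19 J.
Energy delivered: (16.4 mW)(426.6 s) = 6.996 J.
Photons incident: 6.996 / 6.227e-19 = 1.123e19, i.e. 1.123e19/6.022e23 = 1.865e-5 mol.
Photons absorbed: 0.843 × 1.865e-5 = 1.572e-5 mol.
Φ = 4.384e-6 mol / 1.572e-5 mol photons = 0.279.

Φ = 0.279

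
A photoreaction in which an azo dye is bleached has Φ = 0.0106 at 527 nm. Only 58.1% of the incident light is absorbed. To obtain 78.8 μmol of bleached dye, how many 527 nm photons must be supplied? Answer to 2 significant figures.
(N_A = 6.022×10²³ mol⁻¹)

Product: 78.8 μmol = 7.88×10⁻⁵ mol.
Photons that must be absorbed: 7.88×10⁻⁵ / 0.0106 = 0.007434 mol.
Incident photons needed: 0.007434 / 0.581 = 0.01280 mol.
Photon count: 0.01280 × 6.022×10²³ = 7.7×10²¹.

7.7×10²¹ photons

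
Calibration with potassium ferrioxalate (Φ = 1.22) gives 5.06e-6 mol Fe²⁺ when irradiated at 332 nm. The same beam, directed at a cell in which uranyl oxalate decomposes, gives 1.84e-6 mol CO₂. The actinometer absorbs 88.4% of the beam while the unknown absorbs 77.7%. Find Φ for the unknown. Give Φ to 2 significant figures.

Φ = 0.50

Photons absorbed by the actinometer: 5.06e-6 / 1.22 = 4.148e-6 mol.
Incident flux: 4.148e-6 / 0.884 = 4.692e-6 einstein.
Absorbed by unknown: 0.777 × 4.692e-6 = 3.646e-6 mol.
Φ(unknown) = 1.84e-6 / 3.646e-6 = 0.50.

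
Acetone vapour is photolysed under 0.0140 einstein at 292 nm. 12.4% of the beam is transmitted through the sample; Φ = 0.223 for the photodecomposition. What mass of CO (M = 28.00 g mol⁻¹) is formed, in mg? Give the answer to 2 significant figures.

Fraction absorbed: 1 − 12.4/100 = 0.8760.
Photons absorbed: 0.8760 × 0.0140 = 0.01226 mol.
Product: Φ × n_abs = 0.223 × 0.01226 = 0.002734 mol.
Mass: 0.002734 × 28.00 = 0.07655 g = 77 mg.

77 mg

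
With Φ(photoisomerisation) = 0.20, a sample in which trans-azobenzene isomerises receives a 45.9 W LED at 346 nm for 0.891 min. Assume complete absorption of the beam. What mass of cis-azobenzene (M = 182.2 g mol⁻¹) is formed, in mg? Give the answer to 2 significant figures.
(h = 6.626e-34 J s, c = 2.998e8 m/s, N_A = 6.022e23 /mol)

Photon energy at 346 nm: hc/λ = (6.626e-34)(2.998e8)/(346e-9) = 5.741e-19 J.
Energy delivered: (45.9 W)(53.46 s) = 2454 J.
Photons incident: 2454 / 5.741e-19 = 4.275e21, i.e. 4.275e21/6.022e23 = 0.007099 mol.
Product: Φ × n_abs = 0.20 × 0.007099 = 0.001420 mol.
Mass: 0.001420 × 182.2 = 0.2587 g = 260 mg.

260 mg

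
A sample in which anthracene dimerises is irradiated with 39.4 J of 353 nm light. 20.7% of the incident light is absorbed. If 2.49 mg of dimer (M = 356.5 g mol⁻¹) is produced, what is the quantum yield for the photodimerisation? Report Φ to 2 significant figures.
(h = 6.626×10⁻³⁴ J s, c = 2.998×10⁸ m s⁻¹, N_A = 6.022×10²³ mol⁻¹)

Product: 2.49 mg / 356.5 g mol⁻¹ = 6.985×10⁻⁶ mol.
Photon energy at 353 nm: hc/λ = (6.626×10⁻³⁴)(2.998×10⁸)/(353×10⁻⁹) = 5.627×10⁻¹⁹ J.
Photons incident: 39.4 / 5.627×10⁻¹⁹ = 7.002×10¹⁹, i.e. 7.002×10¹⁹/6.022×10²³ = 1.163×10⁻⁴ mol.
Photons absorbed: 0.207 × 1.163×10⁻⁴ = 2.407×10⁻⁵ mol.
Φ = 6.985×10⁻⁶ mol / 2.407×10⁻⁵ mol photons = 0.29.

Φ = 0.29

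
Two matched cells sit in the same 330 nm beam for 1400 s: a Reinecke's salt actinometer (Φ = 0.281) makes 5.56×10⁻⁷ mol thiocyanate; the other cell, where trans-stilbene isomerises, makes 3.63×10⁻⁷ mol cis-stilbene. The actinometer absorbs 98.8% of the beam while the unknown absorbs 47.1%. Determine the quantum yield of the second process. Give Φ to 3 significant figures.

Φ = 0.385

Photons absorbed by the actinometer: 5.56×10⁻⁷ / 0.281 = 1.979×10⁻⁶ mol.
Incident flux: 1.979×10⁻⁶ / 0.988 = 2.003×10⁻⁶ einstein.
Absorbed by unknown: 0.471 × 2.003×10⁻⁶ = 9.434×10⁻⁷ mol.
Φ(unknown) = 3.63×10⁻⁷ / 9.434×10⁻⁷ = 0.385.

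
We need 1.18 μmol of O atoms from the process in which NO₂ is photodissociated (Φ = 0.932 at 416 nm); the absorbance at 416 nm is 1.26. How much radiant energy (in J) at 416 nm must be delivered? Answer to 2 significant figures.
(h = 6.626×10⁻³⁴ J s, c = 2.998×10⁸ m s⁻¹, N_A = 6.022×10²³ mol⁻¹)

0.39 J

Product: 1.18 μmol = 1.18×10⁻⁶ mol.
Photons that must be absorbed: 1.18×10⁻⁶ / 0.932 = 1.266×10⁻⁶ mol.
Fraction absorbed: 1 − 10^(−1.26) = 0.9450.
Incident photons needed: 1.266×10⁻⁶ / 0.9450 = 1.340×10⁻⁶ mol.
Photon energy: hc/λ = 4.775×10⁻¹⁹ J; per mole, 2.876×10⁵ J mol⁻¹.
Energy required: 1.340×10⁻⁶ × 2.876×10⁵ = 0.39 J.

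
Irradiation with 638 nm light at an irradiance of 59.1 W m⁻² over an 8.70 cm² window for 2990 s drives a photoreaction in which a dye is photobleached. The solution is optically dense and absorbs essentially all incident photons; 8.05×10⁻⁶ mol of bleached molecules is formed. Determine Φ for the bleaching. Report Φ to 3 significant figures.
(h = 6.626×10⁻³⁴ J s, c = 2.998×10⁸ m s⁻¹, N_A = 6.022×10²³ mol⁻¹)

Photon energy at 638 nm: hc/λ = (6.626×10⁻³⁴)(2.998×10⁸)/(638×10⁻⁹) = 3.114×10⁻¹⁹ J.
Energy delivered: (59.1 W m⁻²)(8.70×10⁻⁴ m²)(2990 s) = 153.7 J.
Photons incident: 153.7 / 3.114×10⁻¹⁹ = 4.936×10²⁰, i.e. 4.936×10²⁰/6.022×10²³ = 8.197×10⁻⁴ mol.
Φ = 8.05×10⁻⁶ mol / 8.197×10⁻⁴ mol photons = 0.00982.

Φ = 0.00982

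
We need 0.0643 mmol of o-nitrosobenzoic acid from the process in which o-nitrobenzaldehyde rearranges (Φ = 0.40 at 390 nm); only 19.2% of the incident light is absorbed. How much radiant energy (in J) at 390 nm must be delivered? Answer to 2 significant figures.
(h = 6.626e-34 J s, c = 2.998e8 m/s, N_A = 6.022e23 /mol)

260 J

Product: 0.0643 mmol = 6.43e-5 mol.
Photons that must be absorbed: 6.43e-5 / 0.40 = 1.608e-4 mol.
Incident photons needed: 1.608e-4 / 0.192 = 8.375e-4 mol.
Photon energy: hc/λ = 5.094e-19 J; per mole, 3.068e5 J mol⁻¹.
Energy required: 8.375e-4 × 3.068e5 = 260 J.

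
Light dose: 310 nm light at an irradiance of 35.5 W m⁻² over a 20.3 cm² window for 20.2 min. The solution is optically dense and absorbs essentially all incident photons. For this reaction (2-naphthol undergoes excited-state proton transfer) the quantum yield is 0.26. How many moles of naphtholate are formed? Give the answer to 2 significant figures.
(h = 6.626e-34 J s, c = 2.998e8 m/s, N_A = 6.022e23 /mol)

Photon energy at 310 nm: hc/λ = (6.626e-34)(2.998e8)/(310e-9) = 6.408e-19 J.
Energy delivered: (35.5 W m⁻²)(20.3e-4 m²)(1212 s) = 87.34 J.
Photons incident: 87.34 / 6.408e-19 = 1.363e20, i.e. 1.363e20/6.022e23 = 2.263e-4 mol.
Product: Φ × n_abs = 0.26 × 2.263e-4 = 5.884e-5 mol.

5.9e-5 mol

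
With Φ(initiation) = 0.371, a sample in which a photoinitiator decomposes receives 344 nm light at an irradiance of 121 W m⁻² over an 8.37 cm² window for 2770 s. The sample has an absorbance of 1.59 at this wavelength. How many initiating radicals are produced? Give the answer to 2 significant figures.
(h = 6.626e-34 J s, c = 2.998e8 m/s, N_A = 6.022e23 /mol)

1.8e20 initiating radicals

Photon energy at 344 nm: hc/λ = (6.626e-34)(2.998e8)/(344e-9) = 5.775e-19 J.
Energy delivered: (121 W m⁻²)(8.37e-4 m²)(2770 s) = 280.5 J.
Photons incident: 280.5 / 5.775e-19 = 4.857e20, i.e. 4.857e20/6.022e23 = 8.065e-4 mol.
Fraction absorbed: 1 − 10^(−1.59) = 0.9743.
Photons absorbed: 0.9743 × 8.065e-4 = 7.858e-4 mol.
Product: Φ × n_abs = 0.371 × 7.858e-4 = 2.915e-4 mol.
As a count: 2.915e-4 × 6.022e23 = 1.8e20.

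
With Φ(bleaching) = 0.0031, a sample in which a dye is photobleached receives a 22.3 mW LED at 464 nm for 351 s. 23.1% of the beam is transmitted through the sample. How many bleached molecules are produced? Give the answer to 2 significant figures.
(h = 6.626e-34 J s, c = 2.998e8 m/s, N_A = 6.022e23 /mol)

4.4e16 bleached molecules

Photon energy at 464 nm: hc/λ = (6.626e-34)(2.998e8)/(464e-9) = 4.281e-19 J.
Energy delivered: (22.3 mW)(351 s) = 7.827 J.
Photons incident: 7.827 / 4.281e-19 = 1.828e19, i.e. 1.828e19/6.022e23 = 3.036e-5 mol.
Fraction absorbed: 1 − 23.1/100 = 0.7690.
Photons absorbed: 0.7690 × 3.036e-5 = 2.335e-5 mol.
Product: Φ × n_abs = 0.0031 × 2.335e-5 = 7.239e-8 mol.
As a count: 7.239e-8 × 6.022e23 = 4.4e16.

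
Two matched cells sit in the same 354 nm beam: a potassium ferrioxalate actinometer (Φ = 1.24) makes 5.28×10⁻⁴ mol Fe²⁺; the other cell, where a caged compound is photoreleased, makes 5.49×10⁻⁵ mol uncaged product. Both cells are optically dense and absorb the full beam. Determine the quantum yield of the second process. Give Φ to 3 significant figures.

Φ = 0.129

Photons absorbed by the actinometer: 5.28×10⁻⁴ / 1.24 = 4.258×10⁻⁴ mol.
Φ(unknown) = 5.49×10⁻⁵ / 4.258×10⁻⁴ = 0.129.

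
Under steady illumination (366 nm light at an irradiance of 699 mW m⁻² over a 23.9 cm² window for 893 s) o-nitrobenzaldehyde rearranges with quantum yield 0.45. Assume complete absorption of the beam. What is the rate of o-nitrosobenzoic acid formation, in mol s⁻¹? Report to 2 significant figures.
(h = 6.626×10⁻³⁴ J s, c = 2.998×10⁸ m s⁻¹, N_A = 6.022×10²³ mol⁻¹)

2.3×10⁻⁹ mol s⁻¹

Photon energy at 366 nm: hc/λ = (6.626×10⁻³⁴)(2.998×10⁸)/(366×10⁻⁹) = 5.428×10⁻¹⁹ J.
Energy delivered: (699 mW m⁻²)(23.9×10⁻⁴ m²)(893 s) = 1.492 J.
Photons incident: 1.492 / 5.428×10⁻¹⁹ = 2.749×10¹⁸, i.e. 2.749×10¹⁸/6.022×10²³ = 4.565×10⁻⁶ mol.
Product formed: 0.45 × 4.565×10⁻⁶ = 2.054×10⁻⁶ mol.
Rate: 2.054×10⁻⁶ / 893 s = 2.3×10⁻⁹ mol s⁻¹.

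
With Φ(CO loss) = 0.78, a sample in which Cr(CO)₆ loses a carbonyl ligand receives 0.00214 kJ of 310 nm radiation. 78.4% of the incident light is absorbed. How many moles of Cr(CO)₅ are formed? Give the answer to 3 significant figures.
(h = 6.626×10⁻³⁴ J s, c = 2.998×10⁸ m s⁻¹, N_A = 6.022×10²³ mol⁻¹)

Photon energy at 310 nm: hc/λ = (6.626×10⁻³⁴)(2.998×10⁸)/(310×10⁻⁹) = 6.408×10⁻¹⁹ J.
Incident energy: 0.00214 kJ = 2.14 J.
Photons incident: 2.14 / 6.408×10⁻¹⁹ = 3.340×10¹⁸, i.e. 3.340×10¹⁸/6.022×10²³ = 5.546×10⁻⁶ mol.
Photons absorbed: 0.784 × 5.546×10⁻⁶ = 4.348×10⁻⁶ mol.
Product: Φ × n_abs = 0.78 × 4.348×10⁻⁶ = 3.391×10⁻⁶ mol.

3.39×10⁻⁶ mol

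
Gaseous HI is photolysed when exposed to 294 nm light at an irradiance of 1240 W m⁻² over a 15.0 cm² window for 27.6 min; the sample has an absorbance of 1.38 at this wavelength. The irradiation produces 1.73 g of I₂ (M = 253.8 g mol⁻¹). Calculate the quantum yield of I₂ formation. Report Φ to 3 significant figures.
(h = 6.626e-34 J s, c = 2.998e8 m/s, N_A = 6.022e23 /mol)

Product: 1.73 g / 253.8 g mol⁻¹ = 0.006816 mol.
Photon energy at 294 nm: hc/λ = (6.626e-34)(2.998e8)/(294e-9) = 6.757e-19 J.
Energy delivered: (1240 W m⁻²)(15.0e-4 m²)(1656 s) = 3080 J.
Photons incident: 3080 / 6.757e-19 = 4.558e21, i.e. 4.558e21/6.022e23 = 0.007569 mol.
Fraction absorbed: 1 − 10^(−1.38) = 0.9583.
Photons absorbed: 0.9583 × 0.007569 = 0.007253 mol.
Φ = 0.006816 mol / 0.007253 mol photons = 0.940.

Φ = 0.940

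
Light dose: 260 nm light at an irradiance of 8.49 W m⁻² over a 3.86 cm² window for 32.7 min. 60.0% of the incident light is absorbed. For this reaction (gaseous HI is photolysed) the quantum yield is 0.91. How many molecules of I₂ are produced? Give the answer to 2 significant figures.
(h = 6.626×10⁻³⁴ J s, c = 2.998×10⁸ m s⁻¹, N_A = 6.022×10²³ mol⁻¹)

Photon energy at 260 nm: hc/λ = (6.626×10⁻³⁴)(2.998×10⁸)/(260×10⁻⁹) = 7.640×10⁻¹⁹ J.
Energy delivered: (8.49 W m⁻²)(3.86×10⁻⁴ m²)(1962 s) = 6.430 J.
Photons incident: 6.430 / 7.640×10⁻¹⁹ = 8.416×10¹⁸, i.e. 8.416×10¹⁸/6.022×10²³ = 1.398×10⁻⁵ mol.
Photons absorbed: 0.600 × 1.398×10⁻⁵ = 8.388×10⁻⁶ mol.
Product: Φ × n_abs = 0.91 × 8.388×10⁻⁶ = 7.633×10⁻⁶ mol.
As a count: 7.633×10⁻⁶ × 6.022×10²³ = 4.6×10¹⁸.

4.6×10¹⁸ molecules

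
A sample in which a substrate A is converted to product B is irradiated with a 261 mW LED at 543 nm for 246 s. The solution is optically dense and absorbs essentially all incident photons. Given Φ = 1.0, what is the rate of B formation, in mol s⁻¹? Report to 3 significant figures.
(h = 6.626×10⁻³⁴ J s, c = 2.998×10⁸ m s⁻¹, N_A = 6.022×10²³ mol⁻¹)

Photon energy at 543 nm: hc/λ = (6.626×10⁻³⁴)(2.998×10⁸)/(543×10⁻⁹) = 3.658×10⁻¹⁹ J.
Energy delivered: (261 mW)(246 s) = 64.21 J.
Photons incident: 64.21 / 3.658×10⁻¹⁹ = 1.755×10²⁰, i.e. 1.755×10²⁰/6.022×10²³ = 2.914×10⁻⁴ mol.
Product formed: 1.0 × 2.914×10⁻⁴ = 2.914×10⁻⁴ mol.
Rate: 2.914×10⁻⁴ / 246 s = 1.18×10⁻⁶ mol s⁻¹.

1.18×10⁻⁶ mol s⁻¹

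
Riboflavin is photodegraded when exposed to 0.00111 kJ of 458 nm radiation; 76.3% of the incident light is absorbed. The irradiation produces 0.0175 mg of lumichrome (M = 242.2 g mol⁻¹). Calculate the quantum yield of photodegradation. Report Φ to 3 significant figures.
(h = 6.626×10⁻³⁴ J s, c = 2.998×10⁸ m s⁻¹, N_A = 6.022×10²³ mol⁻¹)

Product: 0.0175 mg / 242.2 g mol⁻¹ = 7.225×10⁻⁸ mol.
Photon energy at 458 nm: hc/λ = (6.626×10⁻³⁴)(2.998×10⁸)/(458×10⁻⁹) = 4.337×10⁻¹⁹ J.
Incident energy: 0.00111 kJ = 1.11 J.
Photons incident: 1.11 / 4.337×10⁻¹⁹ = 2.559×10¹⁸, i.e. 2.559×10¹⁸/6.022×10²³ = 4.249×10⁻⁶ mol.
Photons absorbed: 0.763 × 4.249×10⁻⁶ = 3.242×10⁻⁶ mol.
Φ = 7.225×10⁻⁸ mol / 3.242×10⁻⁶ mol photons = 0.0223.

Φ = 0.0223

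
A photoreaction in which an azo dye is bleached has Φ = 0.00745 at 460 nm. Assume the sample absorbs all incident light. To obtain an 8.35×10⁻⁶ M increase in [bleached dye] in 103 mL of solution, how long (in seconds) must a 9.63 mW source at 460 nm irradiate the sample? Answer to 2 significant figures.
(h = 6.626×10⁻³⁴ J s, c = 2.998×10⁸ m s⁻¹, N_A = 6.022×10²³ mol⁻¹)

Product: (8.35×10⁻⁶ M)(0.103 L) = 8.600×10⁻⁷ mol.
Photons that must be absorbed: 8.600×10⁻⁷ / 0.00745 = 1.154×10⁻⁴ mol.
Photon energy: hc/λ = 4.318×10⁻¹⁹ J; per mole, 2.600×10⁵ J mol⁻¹.
Energy required: 1.154×10⁻⁴ × 2.600×10⁵ = 30.00 J.
Time: 30.00 J / 0.00963 W = 3100 s.

t ≈ 3100 s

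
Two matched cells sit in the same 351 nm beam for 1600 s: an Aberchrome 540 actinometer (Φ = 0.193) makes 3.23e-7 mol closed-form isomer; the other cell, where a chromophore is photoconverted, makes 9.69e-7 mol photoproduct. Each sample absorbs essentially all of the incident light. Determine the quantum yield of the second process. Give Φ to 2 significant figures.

Φ = 0.58

Photons absorbed by the actinometer: 3.23e-7 / 0.193 = 1.674e-6 mol.
Φ(unknown) = 9.69e-7 / 1.674e-6 = 0.58.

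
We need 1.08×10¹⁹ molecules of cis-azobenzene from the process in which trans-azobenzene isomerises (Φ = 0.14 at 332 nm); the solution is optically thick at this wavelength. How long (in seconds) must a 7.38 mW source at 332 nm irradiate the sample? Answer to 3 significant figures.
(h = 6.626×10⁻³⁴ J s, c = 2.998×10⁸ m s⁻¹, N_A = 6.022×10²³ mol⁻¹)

Product: 1.08×10¹⁹ / 6.022×10²³ = 1.793×10⁻⁵ mol.
Photons that must be absorbed: 1.793×10⁻⁵ / 0.14 = 1.281×10⁻⁴ mol.
Photon energy: hc/λ = 5.983×10⁻¹⁹ J; per mole, 3.603×10⁵ J mol⁻¹.
Energy required: 1.281×10⁻⁴ × 3.603×10⁵ = 46.15 J.
Time: 46.15 J / 0.00738 W = 6250 s.

t ≈ 6250 s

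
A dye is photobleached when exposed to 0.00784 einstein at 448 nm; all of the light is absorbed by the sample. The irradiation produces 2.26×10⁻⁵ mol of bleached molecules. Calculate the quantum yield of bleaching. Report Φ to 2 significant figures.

Φ = 0.0029

Φ = 2.26×10⁻⁵ mol / 0.00784 mol photons = 0.0029.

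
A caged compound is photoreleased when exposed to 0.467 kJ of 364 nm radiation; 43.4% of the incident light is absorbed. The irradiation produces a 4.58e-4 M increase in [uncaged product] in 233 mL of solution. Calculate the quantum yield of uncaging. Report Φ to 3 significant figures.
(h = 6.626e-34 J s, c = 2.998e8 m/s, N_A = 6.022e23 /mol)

Product: (4.58e-4 M)(0.233 L) = 1.067e-4 mol.
Photon energy at 364 nm: hc/λ = (6.626e-34)(2.998e8)/(364e-9) = 5.457e-19 J.
Incident energy: 0.467 kJ = 467 J.
Photons incident: 467 / 5.457e-19 = 8.558e20, i.e. 8.558e20/6.022e23 = 0.001421 mol.
Photons absorbed: 0.434 × 0.001421 = 6.167e-4 mol.
Φ = 1.067e-4 mol / 6.167e-4 mol photons = 0.173.

Φ = 0.173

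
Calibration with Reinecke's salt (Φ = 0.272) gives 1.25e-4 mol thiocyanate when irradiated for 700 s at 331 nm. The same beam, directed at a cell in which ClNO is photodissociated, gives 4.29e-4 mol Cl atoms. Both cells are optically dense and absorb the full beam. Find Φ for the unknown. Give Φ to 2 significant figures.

Photons absorbed by the actinometer: 1.25e-4 / 0.272 = 4.596e-4 mol.
Φ(unknown) = 4.29e-4 / 4.596e-4 = 0.93.

Φ = 0.93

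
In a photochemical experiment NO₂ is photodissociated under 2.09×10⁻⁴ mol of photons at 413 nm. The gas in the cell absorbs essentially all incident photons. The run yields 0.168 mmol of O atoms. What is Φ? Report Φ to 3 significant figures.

Product: 0.168 mmol = 1.68×10⁻⁴ mol.
Φ = 1.68×10⁻⁴ mol / 2.09×10⁻⁴ mol photons = 0.804.

Φ = 0.804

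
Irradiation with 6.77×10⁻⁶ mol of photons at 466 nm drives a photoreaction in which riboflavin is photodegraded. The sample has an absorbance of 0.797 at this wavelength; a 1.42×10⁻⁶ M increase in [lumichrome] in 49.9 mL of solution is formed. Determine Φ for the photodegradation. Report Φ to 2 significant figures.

Φ = 0.012

Product: (1.42×10⁻⁶ M)(0.0499 L) = 7.086×10⁻⁸ mol.
Fraction absorbed: 1 − 10^(−0.797) = 0.8404.
Photons absorbed: 0.8404 × 6.77×10⁻⁶ = 5.690×10⁻⁶ mol.
Φ = 7.086×10⁻⁸ mol / 5.690×10⁻⁶ mol photons = 0.012.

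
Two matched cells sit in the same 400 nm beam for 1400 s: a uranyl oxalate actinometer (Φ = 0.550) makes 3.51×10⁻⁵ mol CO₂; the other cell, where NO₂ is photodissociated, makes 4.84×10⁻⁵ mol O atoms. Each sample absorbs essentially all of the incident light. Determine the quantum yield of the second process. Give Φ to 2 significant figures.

Φ = 0.76

Photons absorbed by the actinometer: 3.51×10⁻⁵ / 0.550 = 6.382×10⁻⁵ mol.
Φ(unknown) = 4.84×10⁻⁵ / 6.382×10⁻⁵ = 0.76.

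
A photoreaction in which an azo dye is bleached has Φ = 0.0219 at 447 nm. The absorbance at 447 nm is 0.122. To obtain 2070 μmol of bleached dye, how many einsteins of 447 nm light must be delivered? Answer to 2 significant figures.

Product: 2070 μmol = 0.00207 mol.
Photons that must be absorbed: 0.00207 / 0.0219 = 0.09452 mol.
Fraction absorbed: 1 − 10^(−0.122) = 0.2449.
Incident photons needed: 0.09452 / 0.2449 = 0.3860 mol.

0.39 einstein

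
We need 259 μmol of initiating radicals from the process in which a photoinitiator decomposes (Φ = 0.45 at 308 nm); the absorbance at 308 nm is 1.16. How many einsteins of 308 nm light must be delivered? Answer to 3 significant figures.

Product: 259 μmol = 2.59×10⁻⁴ mol.
Photons that must be absorbed: 2.59×10⁻⁴ / 0.45 = 5.756×10⁻⁴ mol.
Fraction absorbed: 1 − 10^(−1.16) = 0.9308.
Incident photons needed: 5.756×10⁻⁴ / 0.9308 = 6.184×10⁻⁴ mol.

6.18×10⁻⁴ einstein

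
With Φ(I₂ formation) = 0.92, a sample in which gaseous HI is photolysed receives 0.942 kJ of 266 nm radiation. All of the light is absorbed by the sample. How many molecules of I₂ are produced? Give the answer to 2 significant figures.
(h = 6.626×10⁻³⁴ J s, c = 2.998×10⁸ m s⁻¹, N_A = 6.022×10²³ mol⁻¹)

Photon energy at 266 nm: hc/λ = (6.626×10⁻³⁴)(2.998×10⁸)/(266×10⁻⁹) = 7.468×10⁻¹⁹ J.
Incident energy: 0.942 kJ = 942 J.
Photons incident: 942 / 7.468×10⁻¹⁹ = 1.261×10²¹, i.e. 1.261×10²¹/6.022×10²³ = 0.002094 mol.
Product: Φ × n_abs = 0.92 × 0.002094 = 0.001926 mol.
As a count: 0.001926 × 6.022×10²³ = 1.2×10²¹.

1.2×10²¹ molecules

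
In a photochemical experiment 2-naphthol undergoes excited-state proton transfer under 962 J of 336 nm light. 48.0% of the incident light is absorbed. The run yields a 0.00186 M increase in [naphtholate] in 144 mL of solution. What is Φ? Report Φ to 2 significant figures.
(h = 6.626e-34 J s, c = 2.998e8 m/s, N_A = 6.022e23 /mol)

Product: (0.00186 M)(0.144 L) = 2.678e-4 mol.
Photon energy at 336 nm: hc/λ = (6.626e-34)(2.998e8)/(336e-9) = 5.912e-19 J.
Photons incident: 962 / 5.912e-19 = 1.627e21, i.e. 1.627e21/6.022e23 = 0.002702 mol.
Photons absorbed: 0.480 × 0.002702 = 0.001297 mol.
Φ = 2.678e-4 mol / 0.001297 mol photons = 0.21.

Φ = 0.21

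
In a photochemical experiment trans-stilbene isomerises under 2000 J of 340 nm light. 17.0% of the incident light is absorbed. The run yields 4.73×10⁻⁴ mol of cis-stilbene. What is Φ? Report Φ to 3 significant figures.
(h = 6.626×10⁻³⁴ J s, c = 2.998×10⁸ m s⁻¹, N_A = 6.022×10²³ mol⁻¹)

Photon energy at 340 nm: hc/λ = (6.626×10⁻³⁴)(2.998×10⁸)/(340×10⁻⁹) = 5.843×10⁻¹⁹ J.
Photons incident: 2000 / 5.843×10⁻¹⁹ = 3.423×10²¹, i.e. 3.423×10²¹/6.022×10²³ = 0.005684 mol.
Photons absorbed: 0.170 × 0.005684 = 9.663×10⁻⁴ mol.
Φ = 4.73×10⁻⁴ mol / 9.663×10⁻⁴ mol photons = 0.489.

Φ = 0.489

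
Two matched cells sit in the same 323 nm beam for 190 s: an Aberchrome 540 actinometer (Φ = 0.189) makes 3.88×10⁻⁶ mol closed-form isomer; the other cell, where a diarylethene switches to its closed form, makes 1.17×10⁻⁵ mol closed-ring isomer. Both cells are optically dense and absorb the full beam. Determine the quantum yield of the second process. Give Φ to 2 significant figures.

Photons absorbed by the actinometer: 3.88×10⁻⁶ / 0.189 = 2.053×10⁻⁵ mol.
Φ(unknown) = 1.17×10⁻⁵ / 2.053×10⁻⁵ = 0.57.

Φ = 0.57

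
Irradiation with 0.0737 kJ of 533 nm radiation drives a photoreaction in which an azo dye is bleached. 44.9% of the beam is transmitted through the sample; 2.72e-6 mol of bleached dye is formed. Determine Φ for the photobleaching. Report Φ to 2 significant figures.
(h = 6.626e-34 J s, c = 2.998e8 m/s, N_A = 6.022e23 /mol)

Φ = 0.015

Photon energy at 533 nm: hc/λ = (6.626e-34)(2.998e8)/(533e-9) = 3.727e-19 J.
Incident energy: 0.0737 kJ = 73.7 J.
Photons incident: 73.7 / 3.727e-19 = 1.977e20, i.e. 1.977e20/6.022e23 = 3.283e-4 mol.
Fraction absorbed: 1 − 44.9/100 = 0.5510.
Photons absorbed: 0.5510 × 3.283e-4 = 1.809e-4 mol.
Φ = 2.72e-6 mol / 1.809e-4 mol photons = 0.015.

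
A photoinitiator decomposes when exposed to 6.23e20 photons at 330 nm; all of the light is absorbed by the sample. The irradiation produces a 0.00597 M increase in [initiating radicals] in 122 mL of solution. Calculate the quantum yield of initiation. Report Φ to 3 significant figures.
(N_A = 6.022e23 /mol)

Φ = 0.704

Product: (0.00597 M)(0.122 L) = 7.283e-4 mol.
Moles of photons: 6.23e20 / 6.022e23 = 0.001035 mol.
Φ = 7.283e-4 mol / 0.001035 mol photons = 0.704.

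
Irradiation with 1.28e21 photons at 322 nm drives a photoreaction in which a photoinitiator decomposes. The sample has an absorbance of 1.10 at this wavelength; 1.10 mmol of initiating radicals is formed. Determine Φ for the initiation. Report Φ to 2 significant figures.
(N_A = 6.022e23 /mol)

Product: 1.10 mmol = 0.00110 mol.
Moles of photons: 1.28e21 / 6.022e23 = 0.002126 mol.
Fraction absorbed: 1 − 10^(−1.10) = 0.9206.
Photons absorbed: 0.9206 × 0.002126 = 0.001957 mol.
Φ = 0.00110 mol / 0.001957 mol photons = 0.56.

Φ = 0.56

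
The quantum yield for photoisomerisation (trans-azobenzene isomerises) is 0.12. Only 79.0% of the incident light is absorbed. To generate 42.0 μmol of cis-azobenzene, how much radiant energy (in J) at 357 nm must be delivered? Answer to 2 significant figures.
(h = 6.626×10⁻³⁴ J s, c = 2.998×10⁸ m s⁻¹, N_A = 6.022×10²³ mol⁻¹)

150 J

Product: 42.0 μmol = 4.20×10⁻⁵ mol.
Photons that must be absorbed: 4.20×10⁻⁵ / 0.12 = 3.500×10⁻⁴ mol.
Incident photons needed: 3.500×10⁻⁴ / 0.790 = 4.430×10⁻⁴ mol.
Photon energy: hc/λ = 5.564×10⁻¹⁹ J; per mole, 3.351×10⁵ J mol⁻¹.
Energy required: 4.430×10⁻⁴ × 3.351×10⁵ = 150 J.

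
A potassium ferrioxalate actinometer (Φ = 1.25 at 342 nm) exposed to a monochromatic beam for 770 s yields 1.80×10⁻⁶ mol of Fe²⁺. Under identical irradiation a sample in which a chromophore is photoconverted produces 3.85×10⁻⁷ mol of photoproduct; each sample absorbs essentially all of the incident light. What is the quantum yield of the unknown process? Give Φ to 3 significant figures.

Photons absorbed by the actinometer: 1.80×10⁻⁶ / 1.25 = 1.440×10⁻⁶ mol.
Φ(unknown) = 3.85×10⁻⁷ / 1.440×10⁻⁶ = 0.267.

Φ = 0.267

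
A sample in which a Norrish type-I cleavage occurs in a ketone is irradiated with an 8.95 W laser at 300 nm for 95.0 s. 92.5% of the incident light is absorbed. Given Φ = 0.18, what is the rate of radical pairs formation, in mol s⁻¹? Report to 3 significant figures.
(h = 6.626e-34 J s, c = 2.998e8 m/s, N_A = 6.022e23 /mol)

Photon energy at 300 nm: hc/λ = (6.626e-34)(2.998e8)/(300e-9) = 6.622e-19 J.
Energy delivered: (8.95 W)(95 s) = 850.2 J.
Photons incident: 850.2 / 6.622e-19 = 1.284e21, i.e. 1.284e21/6.022e23 = 0.002132 mol.
Photons absorbed: 0.925 × 0.002132 = 0.001972 mol.
Product formed: 0.18 × 0.001972 = 3.550e-4 mol.
Rate: 3.550e-4 / 95 s = 3.74e-6 mol s⁻¹.

3.74e-6 mol s⁻¹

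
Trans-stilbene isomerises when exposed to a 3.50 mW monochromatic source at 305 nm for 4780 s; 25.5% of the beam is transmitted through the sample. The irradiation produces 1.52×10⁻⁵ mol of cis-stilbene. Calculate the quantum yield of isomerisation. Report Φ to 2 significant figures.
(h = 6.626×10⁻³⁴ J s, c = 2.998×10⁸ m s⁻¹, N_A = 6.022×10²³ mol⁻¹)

Φ = 0.48

Photon energy at 305 nm: hc/λ = (6.626×10⁻³⁴)(2.998×10⁸)/(305×10⁻⁹) = 6.513×10⁻¹⁹ J.
Energy delivered: (3.50 mW)(4780 s) = 16.73 J.
Photons incident: 16.73 / 6.513×10⁻¹⁹ = 2.569×10¹⁹, i.e. 2.569×10¹⁹/6.022×10²³ = 4.266×10⁻⁵ mol.
Fraction absorbed: 1 − 25.5/100 = 0.7450.
Photons absorbed: 0.7450 × 4.266×10⁻⁵ = 3.178×10⁻⁵ mol.
Φ = 1.52×10⁻⁵ mol / 3.178×10⁻⁵ mol photons = 0.48.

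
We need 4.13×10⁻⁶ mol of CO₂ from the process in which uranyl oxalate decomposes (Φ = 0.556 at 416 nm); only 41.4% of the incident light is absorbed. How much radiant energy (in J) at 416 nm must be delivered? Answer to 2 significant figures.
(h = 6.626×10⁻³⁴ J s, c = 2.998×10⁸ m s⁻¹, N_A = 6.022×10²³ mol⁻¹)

Photons that must be absorbed: 4.13×10⁻⁶ / 0.556 = 7.428×10⁻⁶ mol.
Incident photons needed: 7.428×10⁻⁶ / 0.414 = 1.794×10⁻⁵ mol.
Photon energy: hc/λ = 4.775×10⁻¹⁹ J; per mole, 2.876×10⁵ J mol⁻¹.
Energy required: 1.794×10⁻⁵ × 2.876×10⁵ = 5.2 J.

5.2 J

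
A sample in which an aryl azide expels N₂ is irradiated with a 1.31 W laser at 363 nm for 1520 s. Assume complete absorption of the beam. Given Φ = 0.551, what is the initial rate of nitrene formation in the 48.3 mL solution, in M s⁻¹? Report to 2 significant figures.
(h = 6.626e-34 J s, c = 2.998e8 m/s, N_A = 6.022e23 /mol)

Photon energy at 363 nm: hc/λ = (6.626e-34)(2.998e8)/(363e-9) = 5.472e-19 J.
Energy delivered: (1.31 W)(1520 s) = 1991 J.
Photons incident: 1991 / 5.472e-19 = 3.639e21, i.e. 3.639e21/6.022e23 = 0.006043 mol.
Product formed: 0.551 × 0.006043 = 0.003330 mol.
Rate: 0.003330 mol / (1520 s × 0.0483 L) = 4.5e-5 M s⁻¹.

4.5e-5 M s⁻¹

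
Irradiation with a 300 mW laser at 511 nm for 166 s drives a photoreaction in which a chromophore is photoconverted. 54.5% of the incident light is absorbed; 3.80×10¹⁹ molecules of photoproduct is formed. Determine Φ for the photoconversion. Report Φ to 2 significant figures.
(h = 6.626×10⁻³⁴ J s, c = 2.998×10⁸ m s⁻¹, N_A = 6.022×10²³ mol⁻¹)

Φ = 0.54

Product: 3.80×10¹⁹ / 6.022×10²³ = 6.310×10⁻⁵ mol.
Photon energy at 511 nm: hc/λ = (6.626×10⁻³⁴)(2.998×10⁸)/(511×10⁻⁹) = 3.887×10⁻¹⁹ J.
Energy delivered: (300 mW)(166 s) = 49.80 J.
Photons incident: 49.80 / 3.887×10⁻¹⁹ = 1.281×10²⁰, i.e. 1.281×10²⁰/6.022×10²³ = 2.127×10⁻⁴ mol.
Photons absorbed: 0.545 × 2.127×10⁻⁴ = 1.159×10⁻⁴ mol.
Φ = 6.310×10⁻⁵ mol / 1.159×10⁻⁴ mol photons = 0.54.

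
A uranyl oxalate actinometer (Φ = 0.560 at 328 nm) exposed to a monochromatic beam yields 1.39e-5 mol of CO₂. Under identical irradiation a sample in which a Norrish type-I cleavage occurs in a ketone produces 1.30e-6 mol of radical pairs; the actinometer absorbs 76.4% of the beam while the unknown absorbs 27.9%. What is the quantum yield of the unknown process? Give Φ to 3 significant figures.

Φ = 0.143

Photons absorbed by the actinometer: 1.39e-5 / 0.560 = 2.482e-5 mol.
Incident flux: 2.482e-5 / 0.764 = 3.249e-5 einstein.
Absorbed by unknown: 0.279 × 3.249e-5 = 9.065e-6 mol.
Φ(unknown) = 1.30e-6 / 9.065e-6 = 0.143.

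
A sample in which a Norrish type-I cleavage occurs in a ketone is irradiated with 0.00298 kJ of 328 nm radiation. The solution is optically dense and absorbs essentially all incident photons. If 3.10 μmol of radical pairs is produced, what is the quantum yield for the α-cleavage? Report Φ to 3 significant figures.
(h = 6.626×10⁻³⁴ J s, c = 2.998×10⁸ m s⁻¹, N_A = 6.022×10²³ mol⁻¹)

Φ = 0.379

Product: 3.10 μmol = 3.10×10⁻⁶ mol.
Photon energy at 328 nm: hc/λ = (6.626×10⁻³⁴)(2.998×10⁸)/(328×10⁻⁹) = 6.056×10⁻¹⁹ J.
Incident energy: 0.00298 kJ = 2.98 J.
Photons incident: 2.98 / 6.056×10⁻¹⁹ = 4.921×10¹⁸, i.e. 4.921×10¹⁸/6.022×10²³ = 8.172×10⁻⁶ mol.
Φ = 3.10×10⁻⁶ mol / 8.172×10⁻⁶ mol photons = 0.379.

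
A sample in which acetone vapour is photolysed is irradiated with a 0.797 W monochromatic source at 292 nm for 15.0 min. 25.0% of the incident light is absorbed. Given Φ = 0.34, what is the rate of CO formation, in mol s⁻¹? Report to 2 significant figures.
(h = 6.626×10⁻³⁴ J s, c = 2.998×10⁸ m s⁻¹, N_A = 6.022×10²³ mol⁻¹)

1.7×10⁻⁷ mol s⁻¹

Photon energy at 292 nm: hc/λ = (6.626×10⁻³⁴)(2.998×10⁸)/(292×10⁻⁹) = 6.803×10⁻¹⁹ J.
Energy delivered: (0.797 W)(900 s) = 717.3 J.
Photons incident: 717.3 / 6.803×10⁻¹⁹ = 1.054×10²¹, i.e. 1.054×10²¹/6.022×10²³ = 0.001750 mol.
Photons absorbed: 0.250 × 0.001750 = 4.375×10⁻⁴ mol.
Product formed: 0.34 × 4.375×10⁻⁴ = 1.488×10⁻⁴ mol.
Rate: 1.488×10⁻⁴ / 900 s = 1.7×10⁻⁷ mol s⁻¹.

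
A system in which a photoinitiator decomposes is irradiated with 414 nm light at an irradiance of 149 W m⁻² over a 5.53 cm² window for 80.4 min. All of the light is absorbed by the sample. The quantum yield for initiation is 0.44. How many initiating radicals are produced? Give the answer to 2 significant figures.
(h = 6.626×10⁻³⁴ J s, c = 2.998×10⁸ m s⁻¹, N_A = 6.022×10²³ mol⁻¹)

Photon energy at 414 nm: hc/λ = (6.626×10⁻³⁴)(2.998×10⁸)/(414×10⁻⁹) = 4.798×10⁻¹⁹ J.
Energy delivered: (149 W m⁻²)(5.53×10⁻⁴ m²)(4824 s) = 397.5 J.
Photons incident: 397.5 / 4.798×10⁻¹⁹ = 8.285×10²⁰, i.e. 8.285×10²⁰/6.022×10²³ = 0.001376 mol.
Product: Φ × n_abs = 0.44 × 0.001376 = 6.054×10⁻⁴ mol.
As a count: 6.054×10⁻⁴ × 6.022×10²³ = 3.6×10²⁰.

3.6×10²⁰ initiating radicals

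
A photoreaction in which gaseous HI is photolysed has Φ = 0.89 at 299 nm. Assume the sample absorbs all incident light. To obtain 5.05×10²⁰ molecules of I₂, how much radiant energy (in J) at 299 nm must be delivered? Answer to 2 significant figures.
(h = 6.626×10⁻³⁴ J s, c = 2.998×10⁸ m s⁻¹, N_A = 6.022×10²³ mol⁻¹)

380 J

Product: 5.05×10²⁰ / 6.022×10²³ = 8.386×10⁻⁴ mol.
Photons that must be absorbed: 8.386×10⁻⁴ / 0.89 = 9.422×10⁻⁴ mol.
Photon energy: hc/λ = 6.644×10⁻¹⁹ J; per mole, 4.001×10⁵ J mol⁻¹.
Energy required: 9.422×10⁻⁴ × 4.001×10⁵ = 380 J.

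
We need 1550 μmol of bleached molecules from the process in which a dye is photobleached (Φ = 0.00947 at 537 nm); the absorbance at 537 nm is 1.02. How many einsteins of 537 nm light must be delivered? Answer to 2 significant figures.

0.18 einstein

Product: 1550 μmol = 0.00155 mol.
Photons that must be absorbed: 0.00155 / 0.00947 = 0.1637 mol.
Fraction absorbed: 1 − 10^(−1.02) = 0.9045.
Incident photons needed: 0.1637 / 0.9045 = 0.1810 mol.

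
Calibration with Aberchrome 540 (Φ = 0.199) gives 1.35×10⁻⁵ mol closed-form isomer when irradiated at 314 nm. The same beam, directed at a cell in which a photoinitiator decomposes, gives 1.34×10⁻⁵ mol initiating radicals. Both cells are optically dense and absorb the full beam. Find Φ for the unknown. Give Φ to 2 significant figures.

Photons absorbed by the actinometer: 1.35×10⁻⁵ / 0.199 = 6.784×10⁻⁵ mol.
Φ(unknown) = 1.34×10⁻⁵ / 6.784×10⁻⁵ = 0.20.

Φ = 0.20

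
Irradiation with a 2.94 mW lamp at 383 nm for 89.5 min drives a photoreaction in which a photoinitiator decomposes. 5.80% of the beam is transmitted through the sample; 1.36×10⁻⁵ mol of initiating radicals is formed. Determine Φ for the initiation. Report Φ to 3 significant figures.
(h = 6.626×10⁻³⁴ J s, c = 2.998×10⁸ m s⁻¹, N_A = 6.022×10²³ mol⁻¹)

Φ = 0.286

Photon energy at 383 nm: hc/λ = (6.626×10⁻³⁴)(2.998×10⁸)/(383×10⁻⁹) = 5.187×10⁻¹⁹ J.
Energy delivered: (2.94 mW)(5370 s) = 15.79 J.
Photons incident: 15.79 / 5.187×10⁻¹⁹ = 3.044×10¹⁹, i.e. 3.044×10¹⁹/6.022×10²³ = 5.055×10⁻⁵ mol.
Fraction absorbed: 1 − 5.80/100 = 0.9420.
Photons absorbed: 0.9420 × 5.055×10⁻⁵ = 4.762×10⁻⁵ mol.
Φ = 1.36×10⁻⁵ mol / 4.762×10⁻⁵ mol photons = 0.286.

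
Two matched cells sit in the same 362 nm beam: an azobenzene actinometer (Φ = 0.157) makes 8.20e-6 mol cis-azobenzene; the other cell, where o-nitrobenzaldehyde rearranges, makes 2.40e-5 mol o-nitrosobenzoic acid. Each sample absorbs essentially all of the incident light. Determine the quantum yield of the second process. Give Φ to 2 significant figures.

Photons absorbed by the actinometer: 8.20e-6 / 0.157 = 5.223e-5 mol.
Φ(unknown) = 2.40e-5 / 5.223e-5 = 0.46.

Φ = 0.46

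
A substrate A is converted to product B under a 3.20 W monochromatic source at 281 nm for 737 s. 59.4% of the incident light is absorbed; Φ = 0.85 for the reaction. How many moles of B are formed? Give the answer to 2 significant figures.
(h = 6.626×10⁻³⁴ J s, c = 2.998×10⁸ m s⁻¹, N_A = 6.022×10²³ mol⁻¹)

0.0028 mol

Photon energy at 281 nm: hc/λ = (6.626×10⁻³⁴)(2.998×10⁸)/(281×10⁻⁹) = 7.069×10⁻¹⁹ J.
Energy delivered: (3.20 W)(737 s) = 2358 J.
Photons incident: 2358 / 7.069×10⁻¹⁹ = 3.336×10²¹, i.e. 3.336×10²¹/6.022×10²³ = 0.005540 mol.
Photons absorbed: 0.594 × 0.005540 = 0.003291 mol.
Product: Φ × n_abs = 0.85 × 0.003291 = 0.002797 mol.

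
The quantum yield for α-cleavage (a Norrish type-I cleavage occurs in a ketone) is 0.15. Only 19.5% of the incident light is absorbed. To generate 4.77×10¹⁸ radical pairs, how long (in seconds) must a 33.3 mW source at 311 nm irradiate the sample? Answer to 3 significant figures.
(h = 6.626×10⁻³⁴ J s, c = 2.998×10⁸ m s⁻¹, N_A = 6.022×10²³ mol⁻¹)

Product: 4.77×10¹⁸ / 6.022×10²³ = 7.921×10⁻⁶ mol.
Photons that must be absorbed: 7.921×10⁻⁶ / 0.15 = 5.281×10⁻⁵ mol.
Incident photons needed: 5.281×10⁻⁵ / 0.195 = 2.708×10⁻⁴ mol.
Photon energy: hc/λ = 6.387×10⁻¹⁹ J; per mole, 3.846×10⁵ J mol⁻¹.
Energy required: 2.708×10⁻⁴ × 3.846×10⁵ = 104.1 J.
Time: 104.1 J / 0.0333 W = 3130 s.

t ≈ 3130 s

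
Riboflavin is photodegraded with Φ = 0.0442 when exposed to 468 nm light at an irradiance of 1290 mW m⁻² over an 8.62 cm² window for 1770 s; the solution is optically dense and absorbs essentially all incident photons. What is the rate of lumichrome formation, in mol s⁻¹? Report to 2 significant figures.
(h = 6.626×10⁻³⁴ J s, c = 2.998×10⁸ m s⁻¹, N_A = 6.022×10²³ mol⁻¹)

1.9×10⁻¹⁰ mol s⁻¹

Photon energy at 468 nm: hc/λ = (6.626×10⁻³⁴)(2.998×10⁸)/(468×10⁻⁹) = 4.245×10⁻¹⁹ J.
Energy delivered: (1290 mW m⁻²)(8.62×10⁻⁴ m²)(1770 s) = 1.968 J.
Photons incident: 1.968 / 4.245×10⁻¹⁹ = 4.636×10¹⁸, i.e. 4.636×10¹⁸/6.022×10²³ = 7.698×10⁻⁶ mol.
Product formed: 0.0442 × 7.698×10⁻⁶ = 3.403×10⁻⁷ mol.
Rate: 3.403×10⁻⁷ / 1770 s = 1.9×10⁻¹⁰ mol s⁻¹.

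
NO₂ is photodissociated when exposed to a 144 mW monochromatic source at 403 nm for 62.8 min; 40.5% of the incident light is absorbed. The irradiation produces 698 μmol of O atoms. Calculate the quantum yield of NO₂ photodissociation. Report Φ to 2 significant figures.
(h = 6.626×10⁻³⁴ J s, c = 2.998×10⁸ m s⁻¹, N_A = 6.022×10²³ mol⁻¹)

Product: 698 μmol = 6.98×10⁻⁴ mol.
Photon energy at 403 nm: hc/λ = (6.626×10⁻³⁴)(2.998×10⁸)/(403×10⁻⁹) = 4.929×10⁻¹⁹ J.
Energy delivered: (144 mW)(3768 s) = 542.6 J.
Photons incident: 542.6 / 4.929×10⁻¹⁹ = 1.101×10²¹, i.e. 1.101×10²¹/6.022×10²³ = 0.001828 mol.
Photons absorbed: 0.405 × 0.001828 = 7.403×10⁻⁴ mol.
Φ = 6.98×10⁻⁴ mol / 7.403×10⁻⁴ mol photons = 0.94.

Φ = 0.94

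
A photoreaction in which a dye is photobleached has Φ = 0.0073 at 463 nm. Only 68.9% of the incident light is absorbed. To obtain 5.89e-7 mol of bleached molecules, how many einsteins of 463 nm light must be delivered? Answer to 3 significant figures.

Photons that must be absorbed: 5.89e-7 / 0.0073 = 8.068e-5 mol.
Incident photons needed: 8.068e-5 / 0.689 = 1.171e-4 mol.

1.17e-4 einstein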